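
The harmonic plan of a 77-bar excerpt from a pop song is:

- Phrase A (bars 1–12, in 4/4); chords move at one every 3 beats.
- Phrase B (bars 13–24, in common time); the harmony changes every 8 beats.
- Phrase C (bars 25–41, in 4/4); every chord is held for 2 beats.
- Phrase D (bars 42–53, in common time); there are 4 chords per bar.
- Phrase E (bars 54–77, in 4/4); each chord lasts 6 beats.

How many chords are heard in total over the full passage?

120 chords

A has 48 beats and chords last 3 each, so 16 chords.
B has 48 beats and chords last 8 each, so 6 chords.
C has 68 beats and chords last 2 each, so 34 chords.
D has 48 beats and chords last 1 each, so 48 chords.
E has 96 beats and chords last 6 each, so 16 chords.
Total: 16 + 6 + 34 + 48 + 16 = 120.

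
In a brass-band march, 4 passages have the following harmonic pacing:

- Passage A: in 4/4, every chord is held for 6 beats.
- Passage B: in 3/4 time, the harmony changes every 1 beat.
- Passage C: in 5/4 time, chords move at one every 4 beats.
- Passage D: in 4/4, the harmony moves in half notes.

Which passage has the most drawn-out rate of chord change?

Passage A

A: 4 beats/bar ÷ 6 beats/chord = 2/3 chords/bar.
B: 3 beats/bar ÷ 1 beat/chord = 3 chords/bar.
C: 5 beats/bar ÷ 4 beats/chord = 1.25 chords/bar.
D: 4 beats/bar ÷ 2 beats/chord = 2 chords/bar.
Slowest is A at 2/3 chords/bar.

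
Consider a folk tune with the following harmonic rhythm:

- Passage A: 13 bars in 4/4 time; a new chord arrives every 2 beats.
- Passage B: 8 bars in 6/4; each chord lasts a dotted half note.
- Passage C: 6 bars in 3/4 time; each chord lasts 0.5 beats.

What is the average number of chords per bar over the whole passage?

A: 13 × 4 = 52 beats ÷ 2 = 26 chords.
B: 8 × 6 = 48 beats ÷ 3 = 16 chords.
C: 6 × 3 = 18 beats ÷ 0.5 = 36 chords.
Overall: 78 chords over 27 bars → 78/27 = 26/9 chords per bar.

26/9 chords per bar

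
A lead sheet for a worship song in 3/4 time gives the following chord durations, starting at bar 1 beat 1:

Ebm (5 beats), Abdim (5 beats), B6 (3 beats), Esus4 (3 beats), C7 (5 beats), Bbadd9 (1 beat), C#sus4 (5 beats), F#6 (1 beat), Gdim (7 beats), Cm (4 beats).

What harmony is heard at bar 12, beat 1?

Beat 1 of bar 12 is beat (12−1)×3 + 1 = 34 overall.
Running totals: Ebm ends at 5, Abdim ends at 10, B6 ends at 13, Esus4 ends at 16, C7 ends at 21, Bbadd9 ends at 22, C#sus4 ends at 27, F#6 ends at 28, Gdim ends at 35.
Beat 34 falls within Gdim.

Gdim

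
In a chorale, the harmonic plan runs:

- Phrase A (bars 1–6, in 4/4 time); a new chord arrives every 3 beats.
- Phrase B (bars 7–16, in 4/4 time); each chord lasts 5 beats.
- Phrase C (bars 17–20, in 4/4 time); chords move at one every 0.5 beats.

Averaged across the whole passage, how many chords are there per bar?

A: 6 bars of 4 beats is 24 beats; at 3 beats each that's 8 chords.
B: 10 bars of 4 beats is 40 beats; at 5 beats each that's 8 chords.
C: 4 bars of 4 beats is 16 beats; at 0.5 beats each that's 32 chords.
Overall: 48 chords over 20 bars → 48/20 = 2.4 chords per bar.

2.4 chords per bar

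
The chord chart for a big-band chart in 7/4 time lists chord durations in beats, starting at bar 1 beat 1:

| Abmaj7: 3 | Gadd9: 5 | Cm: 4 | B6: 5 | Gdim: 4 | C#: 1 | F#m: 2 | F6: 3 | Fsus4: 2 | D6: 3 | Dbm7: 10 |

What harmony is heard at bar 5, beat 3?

Beat 3 of bar 5 is beat (5−1)×7 + 3 = 31 overall.
Running totals: Abmaj7 ends at 3, Gadd9 ends at 8, Cm ends at 12, B6 ends at 17, Gdim ends at 21, C# ends at 22, F#m ends at 24, F6 ends at 27, Fsus4 ends at 29, D6 ends at 32.
Beat 31 falls within D6.

D6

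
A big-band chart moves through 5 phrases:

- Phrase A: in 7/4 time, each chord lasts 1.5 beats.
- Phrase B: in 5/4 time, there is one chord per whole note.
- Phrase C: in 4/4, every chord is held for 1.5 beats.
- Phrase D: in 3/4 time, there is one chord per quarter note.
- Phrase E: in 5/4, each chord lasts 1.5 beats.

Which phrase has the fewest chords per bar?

A: each chord is 1.5 beats in 7/4, so 14/3 per bar.
B: each chord is 4 beats in 5/4, so 1.25 per bar.
C: each chord is 1.5 beats in 4/4, so 8/3 per bar.
D: each chord is 1 beat in 3/4, so 3 per bar.
E: each chord is 1.5 beats in 5/4, so 10/3 per bar.
Slowest is B at 1.25 chords/bar.

Phrase B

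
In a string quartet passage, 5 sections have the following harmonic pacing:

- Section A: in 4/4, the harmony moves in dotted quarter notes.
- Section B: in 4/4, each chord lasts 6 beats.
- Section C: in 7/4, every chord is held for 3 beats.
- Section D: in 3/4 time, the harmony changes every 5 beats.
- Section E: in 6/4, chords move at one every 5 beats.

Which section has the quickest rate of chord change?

Section A

A: 4 beats/bar ÷ 1.5 beats/chord = 8/3 chords/bar.
B: 4 beats/bar ÷ 6 beats/chord = 2/3 chords/bar.
C: 7 beats/bar ÷ 3 beats/chord = 7/3 chords/bar.
D: 3 beats/bar ÷ 5 beats/chord = 0.6 chords/bar.
E: 6 beats/bar ÷ 5 beats/chord = 1.2 chords/bar.
Fastest is A at 8/3 chords/bar.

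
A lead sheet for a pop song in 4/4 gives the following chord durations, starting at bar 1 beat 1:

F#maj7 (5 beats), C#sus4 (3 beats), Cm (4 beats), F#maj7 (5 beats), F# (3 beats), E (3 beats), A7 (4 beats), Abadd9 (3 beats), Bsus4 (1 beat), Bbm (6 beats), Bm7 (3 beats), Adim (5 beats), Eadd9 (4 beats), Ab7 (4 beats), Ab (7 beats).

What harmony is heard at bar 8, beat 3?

Beat 3 of bar 8 is beat (8−1)×4 + 3 = 31 overall.
Running totals: F#maj7 ends at 5, C#sus4 ends at 8, Cm ends at 12, F#maj7 ends at 17, F# ends at 20, E ends at 23, A7 ends at 27, Abadd9 ends at 30, Bsus4 ends at 31.
Beat 31 falls within Bsus4.

Bsus4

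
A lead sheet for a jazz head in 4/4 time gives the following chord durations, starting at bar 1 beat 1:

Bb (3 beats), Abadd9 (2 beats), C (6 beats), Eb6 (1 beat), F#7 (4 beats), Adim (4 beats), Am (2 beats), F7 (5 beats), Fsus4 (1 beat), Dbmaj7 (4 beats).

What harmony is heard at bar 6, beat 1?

Am

Beat 1 of bar 6 is beat (6−1)×4 + 1 = 21 overall.
Running totals: Bb ends at 3, Abadd9 ends at 5, C ends at 11, Eb6 ends at 12, F#7 ends at 16, Adim ends at 20, Am ends at 22.
Beat 21 falls within Am.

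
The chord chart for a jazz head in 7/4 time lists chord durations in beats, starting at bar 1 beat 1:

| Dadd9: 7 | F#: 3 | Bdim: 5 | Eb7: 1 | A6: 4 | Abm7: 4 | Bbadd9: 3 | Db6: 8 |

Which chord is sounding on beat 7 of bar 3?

Abm7

Beat 7 of bar 3 is beat (3−1)×7 + 7 = 21 overall.
Running totals: Dadd9 ends at 7, F# ends at 10, Bdim ends at 15, Eb7 ends at 16, A6 ends at 20, Abm7 ends at 24.
Beat 21 falls within Abm7.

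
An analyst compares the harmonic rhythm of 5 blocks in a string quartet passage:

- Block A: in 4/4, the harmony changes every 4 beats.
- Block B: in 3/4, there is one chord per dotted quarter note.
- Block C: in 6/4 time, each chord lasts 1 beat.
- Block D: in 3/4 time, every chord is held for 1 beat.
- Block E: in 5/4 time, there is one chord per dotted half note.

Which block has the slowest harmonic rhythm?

A: 4 beats/bar ÷ 4 beats/chord = 1 chord/bar.
B: 3 beats/bar ÷ 1.5 beats/chord = 2 chords/bar.
C: 6 beats/bar ÷ 1 beat/chord = 6 chords/bar.
D: 3 beats/bar ÷ 1 beat/chord = 3 chords/bar.
E: 5 beats/bar ÷ 3 beats/chord = 5/3 chords/bar.
Slowest is A at 1 chords/bar.

Block A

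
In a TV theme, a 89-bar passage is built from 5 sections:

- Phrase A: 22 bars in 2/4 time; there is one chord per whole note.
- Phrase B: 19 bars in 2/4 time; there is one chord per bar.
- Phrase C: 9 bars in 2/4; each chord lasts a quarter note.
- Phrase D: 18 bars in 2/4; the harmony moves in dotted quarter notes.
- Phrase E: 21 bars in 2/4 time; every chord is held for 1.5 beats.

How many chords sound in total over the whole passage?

100 chords

A has 44 beats and chords last 4 each, so 11 chords.
B has 38 beats and chords last 2 each, so 19 chords.
C has 18 beats and chords last 1 each, so 18 chords.
D has 36 beats and chords last 1.5 each, so 24 chords.
E has 42 beats and chords last 1.5 each, so 28 chords.
Total: 11 + 19 + 18 + 24 + 28 = 100.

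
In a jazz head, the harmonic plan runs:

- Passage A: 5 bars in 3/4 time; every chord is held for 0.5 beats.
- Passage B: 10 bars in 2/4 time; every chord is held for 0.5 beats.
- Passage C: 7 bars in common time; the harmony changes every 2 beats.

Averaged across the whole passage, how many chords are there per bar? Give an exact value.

42/11 chords per bar

A: 5 × 3 = 15 beats ÷ 0.5 = 30 chords.
B: 10 × 2 = 20 beats ÷ 0.5 = 40 chords.
C: 7 × 4 = 28 beats ÷ 2 = 14 chords.
Overall: 84 chords over 22 bars → 84/22 = 42/11 chords per bar.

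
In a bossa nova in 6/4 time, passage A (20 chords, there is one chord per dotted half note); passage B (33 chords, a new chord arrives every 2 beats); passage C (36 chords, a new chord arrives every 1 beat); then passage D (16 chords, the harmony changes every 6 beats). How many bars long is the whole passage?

43 bars

A: 20 × 3 = 60 beats = 10 bars.
B: 33 × 2 = 66 beats = 11 bars.
C: 36 × 1 = 36 beats = 6 bars.
D: 16 × 6 = 96 beats = 16 bars.
Total: 10 + 11 + 6 + 16 = 43 bars.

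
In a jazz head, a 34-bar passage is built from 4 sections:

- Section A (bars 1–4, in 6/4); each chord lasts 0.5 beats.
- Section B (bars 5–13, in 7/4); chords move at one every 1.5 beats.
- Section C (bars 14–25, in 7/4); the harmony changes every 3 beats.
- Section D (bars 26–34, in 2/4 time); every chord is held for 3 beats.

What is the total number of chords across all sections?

124 chords

A: 4·6 = 24 beats, 24/0.5 = 48 chords.
B: 9·7 = 63 beats, 63/1.5 = 42 chords.
C: 12·7 = 84 beats, 84/3 = 28 chords.
D: 9·2 = 18 beats, 18/3 = 6 chords.
Total: 48 + 42 + 28 + 6 = 124.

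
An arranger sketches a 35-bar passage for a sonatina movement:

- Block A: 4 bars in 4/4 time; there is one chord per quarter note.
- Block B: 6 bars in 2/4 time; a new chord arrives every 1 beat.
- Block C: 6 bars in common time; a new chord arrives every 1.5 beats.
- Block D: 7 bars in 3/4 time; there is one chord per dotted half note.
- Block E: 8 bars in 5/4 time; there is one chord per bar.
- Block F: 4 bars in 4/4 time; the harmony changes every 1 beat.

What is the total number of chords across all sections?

A has 16 beats and chords last 1 each, so 16 chords.
B has 12 beats and chords last 1 each, so 12 chords.
C has 24 beats and chords last 1.5 each, so 16 chords.
D has 21 beats and chords last 3 each, so 7 chords.
E has 40 beats and chords last 5 each, so 8 chords.
F has 16 beats and chords last 1 each, so 16 chords.
Total: 16 + 12 + 16 + 7 + 8 + 16 = 75.

75 chords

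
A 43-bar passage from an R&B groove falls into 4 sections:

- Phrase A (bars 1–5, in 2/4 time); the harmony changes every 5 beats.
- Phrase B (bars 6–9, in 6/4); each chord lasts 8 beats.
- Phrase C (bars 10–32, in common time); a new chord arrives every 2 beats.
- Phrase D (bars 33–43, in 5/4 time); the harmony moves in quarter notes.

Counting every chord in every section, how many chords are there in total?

106 chords

A: 5 bars × 2 beats = 10 beats; 5 beats/chord → 2 chords.
B: 4 bars × 6 beats = 24 beats; 8 beats/chord → 3 chords.
C: 23 bars × 4 beats = 92 beats; 2 beats/chord → 46 chords.
D: 11 bars × 5 beats = 55 beats; 1 beat/chord → 55 chords.
Total: 2 + 3 + 46 + 55 = 106.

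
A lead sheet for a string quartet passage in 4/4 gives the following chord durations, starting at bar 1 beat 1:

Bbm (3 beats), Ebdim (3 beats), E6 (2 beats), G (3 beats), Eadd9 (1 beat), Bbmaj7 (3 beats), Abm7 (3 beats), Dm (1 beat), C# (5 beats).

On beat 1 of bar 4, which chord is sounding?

Bbmaj7

Beat 1 of bar 4 is beat (4−1)×4 + 1 = 13 overall.
Running totals: Bbm ends at 3, Ebdim ends at 6, E6 ends at 8, G ends at 11, Eadd9 ends at 12, Bbmaj7 ends at 15.
Beat 13 falls within Bbmaj7.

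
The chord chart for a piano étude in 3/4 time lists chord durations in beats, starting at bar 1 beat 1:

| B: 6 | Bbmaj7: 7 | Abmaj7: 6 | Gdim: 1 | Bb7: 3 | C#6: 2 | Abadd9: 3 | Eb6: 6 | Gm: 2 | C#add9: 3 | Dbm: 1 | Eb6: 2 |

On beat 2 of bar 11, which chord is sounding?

Beat 2 of bar 11 is beat (11−1)×3 + 2 = 32 overall.
Running totals: B ends at 6, Bbmaj7 ends at 13, Abmaj7 ends at 19, Gdim ends at 20, Bb7 ends at 23, C#6 ends at 25, Abadd9 ends at 28, Eb6 ends at 34.
Beat 32 falls within Eb6.

Eb6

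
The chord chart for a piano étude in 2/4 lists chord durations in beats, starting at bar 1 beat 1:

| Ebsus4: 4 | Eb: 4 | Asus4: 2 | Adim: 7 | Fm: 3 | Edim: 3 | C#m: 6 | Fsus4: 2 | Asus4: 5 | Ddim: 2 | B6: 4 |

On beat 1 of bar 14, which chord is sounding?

Beat 1 of bar 14 is beat (14−1)×2 + 1 = 27 overall.
Running totals: Ebsus4 ends at 4, Eb ends at 8, Asus4 ends at 10, Adim ends at 17, Fm ends at 20, Edim ends at 23, C#m ends at 29.
Beat 27 falls within C#m.

C#m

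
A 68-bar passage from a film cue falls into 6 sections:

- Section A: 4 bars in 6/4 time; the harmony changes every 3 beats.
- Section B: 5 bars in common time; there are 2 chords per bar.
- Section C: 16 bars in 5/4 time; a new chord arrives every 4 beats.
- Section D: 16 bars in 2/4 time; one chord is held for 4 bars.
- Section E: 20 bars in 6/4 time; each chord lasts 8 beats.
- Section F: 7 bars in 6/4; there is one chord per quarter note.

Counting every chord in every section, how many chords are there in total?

A: 4·6 = 24 beats, 24/3 = 8 chords.
B: 5·4 = 20 beats, 20/2 = 10 chords.
C: 16·5 = 80 beats, 80/4 = 20 chords.
D: 16·2 = 32 beats, 32/8 = 4 chords.
E: 20·6 = 120 beats, 120/8 = 15 chords.
F: 7·6 = 42 beats, 42/1 = 42 chords.
Total: 8 + 10 + 20 + 4 + 15 + 42 = 99.

99 chords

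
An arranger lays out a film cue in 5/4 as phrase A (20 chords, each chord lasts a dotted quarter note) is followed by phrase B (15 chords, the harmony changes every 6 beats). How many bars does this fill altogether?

24 bars

A: 20 × 1.5 = 30 beats = 6 bars.
B: 15 × 6 = 90 beats = 18 bars.
Total: 6 + 18 = 24 bars.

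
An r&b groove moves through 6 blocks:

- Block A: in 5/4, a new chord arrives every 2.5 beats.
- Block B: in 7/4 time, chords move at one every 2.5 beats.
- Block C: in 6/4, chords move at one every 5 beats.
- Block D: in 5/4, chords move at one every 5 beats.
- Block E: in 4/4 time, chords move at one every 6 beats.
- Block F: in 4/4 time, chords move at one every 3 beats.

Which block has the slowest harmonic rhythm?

Block E

A: each chord is 2.5 beats in 5/4, so 2 per bar.
B: each chord is 2.5 beats in 7/4, so 2.8 per bar.
C: each chord is 5 beats in 6/4, so 1.2 per bar.
D: each chord is 5 beats in 5/4, so 1 per bar.
E: each chord is 6 beats in 4/4, so 2/3 per bar.
F: each chord is 3 beats in 4/4, so 4/3 per bar.
Slowest is E at 2/3 chords/bar.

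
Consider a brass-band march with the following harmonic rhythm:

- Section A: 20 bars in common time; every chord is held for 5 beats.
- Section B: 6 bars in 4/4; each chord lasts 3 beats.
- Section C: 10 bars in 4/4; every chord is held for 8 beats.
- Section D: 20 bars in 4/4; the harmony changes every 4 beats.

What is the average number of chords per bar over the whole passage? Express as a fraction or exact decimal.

A: 20 bars of 4 beats is 80 beats; at 5 beats each that's 16 chords.
B: 6 bars of 4 beats is 24 beats; at 3 beats each that's 8 chords.
C: 10 bars of 4 beats is 40 beats; at 8 beats each that's 5 chords.
D: 20 bars of 4 beats is 80 beats; at 4 beats each that's 20 chords.
Overall: 49 chords over 56 bars → 49/56 = 0.875 chords per bar.

0.875 chords per bar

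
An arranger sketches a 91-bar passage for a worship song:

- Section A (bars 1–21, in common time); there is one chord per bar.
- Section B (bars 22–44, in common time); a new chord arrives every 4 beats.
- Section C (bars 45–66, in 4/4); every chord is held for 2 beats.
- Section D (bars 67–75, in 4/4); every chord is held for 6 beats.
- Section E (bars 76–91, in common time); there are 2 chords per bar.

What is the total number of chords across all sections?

A has 84 beats and chords last 4 each, so 21 chords.
B has 92 beats and chords last 4 each, so 23 chords.
C has 88 beats and chords last 2 each, so 44 chords.
D has 36 beats and chords last 6 each, so 6 chords.
E has 64 beats and chords last 2 each, so 32 chords.
Total: 21 + 23 + 44 + 6 + 32 = 126.

126 chords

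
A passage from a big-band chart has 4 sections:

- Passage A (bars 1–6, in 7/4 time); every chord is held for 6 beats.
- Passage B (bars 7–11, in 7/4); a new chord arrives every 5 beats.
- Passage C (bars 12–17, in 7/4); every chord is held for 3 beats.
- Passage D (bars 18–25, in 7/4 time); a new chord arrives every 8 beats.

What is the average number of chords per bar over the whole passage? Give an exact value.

A: 6 × 7 = 42 beats ÷ 6 = 7 chords.
B: 5 × 7 = 35 beats ÷ 5 = 7 chords.
C: 6 × 7 = 42 beats ÷ 3 = 14 chords.
D: 8 × 7 = 56 beats ÷ 8 = 7 chords.
Overall: 35 chords over 25 bars → 35/25 = 1.4 chords per bar.

1.4 chords per bar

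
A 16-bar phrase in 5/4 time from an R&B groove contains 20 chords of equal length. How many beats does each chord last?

16 bars × 5 beats/bar = 80 beats total.
80 beats ÷ 20 chords = 4 beats per chord.
(That is a whole note.)

4 beats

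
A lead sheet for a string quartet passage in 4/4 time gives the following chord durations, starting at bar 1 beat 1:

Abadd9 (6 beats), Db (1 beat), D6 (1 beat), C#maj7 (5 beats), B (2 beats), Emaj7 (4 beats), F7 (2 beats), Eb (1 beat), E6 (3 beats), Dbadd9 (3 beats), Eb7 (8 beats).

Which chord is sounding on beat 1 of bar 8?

Eb7

Beat 1 of bar 8 is beat (8−1)×4 + 1 = 29 overall.
Running totals: Abadd9 ends at 6, Db ends at 7, D6 ends at 8, C#maj7 ends at 13, B ends at 15, Emaj7 ends at 19, F7 ends at 21, Eb ends at 22, E6 ends at 25, Dbadd9 ends at 28, Eb7 ends at 36.
Beat 29 falls within Eb7.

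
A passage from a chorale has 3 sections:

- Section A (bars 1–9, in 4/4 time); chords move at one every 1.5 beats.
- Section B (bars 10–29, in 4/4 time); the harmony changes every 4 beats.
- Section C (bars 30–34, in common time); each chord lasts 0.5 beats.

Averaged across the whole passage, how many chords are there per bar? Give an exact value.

A: 9 × 4 = 36 beats ÷ 1.5 = 24 chords.
B: 20 × 4 = 80 beats ÷ 4 = 20 chords.
C: 5 × 4 = 20 beats ÷ 0.5 = 40 chords.
Overall: 84 chords over 34 bars → 84/34 = 42/17 chords per bar.

42/17 chords per bar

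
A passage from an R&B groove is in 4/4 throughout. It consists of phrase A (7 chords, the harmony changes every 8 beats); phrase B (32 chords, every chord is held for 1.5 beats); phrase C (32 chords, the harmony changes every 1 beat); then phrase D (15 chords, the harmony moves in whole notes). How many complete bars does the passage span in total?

A: 7 × 8 = 56 beats = 14 bars.
B: 32 × 1.5 = 48 beats = 12 bars.
C: 32 × 1 = 32 beats = 8 bars.
D: 15 × 4 = 60 beats = 15 bars.
Total: 14 + 12 + 8 + 15 = 49 bars.

49 bars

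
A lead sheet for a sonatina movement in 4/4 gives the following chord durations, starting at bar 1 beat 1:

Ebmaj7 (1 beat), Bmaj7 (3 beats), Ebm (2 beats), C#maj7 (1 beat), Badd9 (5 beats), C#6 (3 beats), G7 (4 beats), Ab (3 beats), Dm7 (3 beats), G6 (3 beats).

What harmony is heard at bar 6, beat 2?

Ab

Beat 2 of bar 6 is beat (6−1)×4 + 2 = 22 overall.
Running totals: Ebmaj7 ends at 1, Bmaj7 ends at 4, Ebm ends at 6, C#maj7 ends at 7, Badd9 ends at 12, C#6 ends at 15, G7 ends at 19, Ab ends at 22.
Beat 22 falls within Ab.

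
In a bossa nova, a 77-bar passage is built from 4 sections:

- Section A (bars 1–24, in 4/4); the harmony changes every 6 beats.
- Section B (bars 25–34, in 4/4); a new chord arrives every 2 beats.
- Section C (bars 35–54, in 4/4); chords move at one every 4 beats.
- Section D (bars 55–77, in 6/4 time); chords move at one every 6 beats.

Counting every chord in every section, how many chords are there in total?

A: 24·4 = 96 beats, 96/6 = 16 chords.
B: 10·4 = 40 beats, 40/2 = 20 chords.
C: 20·4 = 80 beats, 80/4 = 20 chords.
D: 23·6 = 138 beats, 138/6 = 23 chords.
Total: 16 + 20 + 20 + 23 = 79.

79 chords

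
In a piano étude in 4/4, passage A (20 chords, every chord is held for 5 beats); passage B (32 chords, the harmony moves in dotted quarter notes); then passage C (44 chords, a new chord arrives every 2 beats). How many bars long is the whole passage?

59 bars

A: 20 × 5 = 100 beats = 25 bars.
B: 32 × 1.5 = 48 beats = 12 bars.
C: 44 × 2 = 88 beats = 22 bars.
Total: 25 + 12 + 22 = 59 bars.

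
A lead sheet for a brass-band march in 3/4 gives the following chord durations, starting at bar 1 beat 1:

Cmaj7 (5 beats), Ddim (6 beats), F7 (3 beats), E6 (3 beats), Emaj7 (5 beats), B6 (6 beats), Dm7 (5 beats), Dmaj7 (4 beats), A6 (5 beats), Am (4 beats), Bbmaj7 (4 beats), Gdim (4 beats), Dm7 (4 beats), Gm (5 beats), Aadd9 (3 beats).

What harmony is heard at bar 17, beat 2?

Beat 2 of bar 17 is beat (17−1)×3 + 2 = 50 overall.
Running totals: Cmaj7 ends at 5, Ddim ends at 11, F7 ends at 14, E6 ends at 17, Emaj7 ends at 22, B6 ends at 28, Dm7 ends at 33, Dmaj7 ends at 37, A6 ends at 42, Am ends at 46, Bbmaj7 ends at 50.
Beat 50 falls within Bbmaj7.

Bbmaj7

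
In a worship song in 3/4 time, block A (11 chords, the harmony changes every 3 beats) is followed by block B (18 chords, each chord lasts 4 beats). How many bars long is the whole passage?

A: 11 × 3 = 33 beats = 11 bars.
B: 18 × 4 = 72 beats = 24 bars.
Total: 11 + 24 = 35 bars.

35 bars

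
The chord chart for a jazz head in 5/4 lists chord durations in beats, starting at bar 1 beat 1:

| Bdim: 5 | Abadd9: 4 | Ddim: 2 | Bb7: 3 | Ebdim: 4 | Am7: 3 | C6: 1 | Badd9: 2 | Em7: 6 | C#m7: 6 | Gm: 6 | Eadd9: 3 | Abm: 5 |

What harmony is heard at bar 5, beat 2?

Beat 2 of bar 5 is beat (5−1)×5 + 2 = 22 overall.
Running totals: Bdim ends at 5, Abadd9 ends at 9, Ddim ends at 11, Bb7 ends at 14, Ebdim ends at 18, Am7 ends at 21, C6 ends at 22.
Beat 22 falls within C6.

C6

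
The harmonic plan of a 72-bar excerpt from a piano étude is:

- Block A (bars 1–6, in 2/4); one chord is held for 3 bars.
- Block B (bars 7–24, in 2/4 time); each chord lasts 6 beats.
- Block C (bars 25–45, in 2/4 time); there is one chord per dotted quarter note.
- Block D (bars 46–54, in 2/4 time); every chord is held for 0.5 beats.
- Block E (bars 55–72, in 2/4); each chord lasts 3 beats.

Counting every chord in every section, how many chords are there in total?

84 chords

A has 12 beats and chords last 6 each, so 2 chords.
B has 36 beats and chords last 6 each, so 6 chords.
C has 42 beats and chords last 1.5 each, so 28 chords.
D has 18 beats and chords last 0.5 each, so 36 chords.
E has 36 beats and chords last 3 each, so 12 chords.
Total: 2 + 6 + 28 + 36 + 12 = 84.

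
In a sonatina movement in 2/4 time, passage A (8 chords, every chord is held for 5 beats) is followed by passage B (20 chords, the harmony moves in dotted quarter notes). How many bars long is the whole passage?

A: 8 × 5 = 40 beats = 20 bars.
B: 20 × 1.5 = 30 beats = 15 bars.
Total: 20 + 15 = 35 bars.

35 bars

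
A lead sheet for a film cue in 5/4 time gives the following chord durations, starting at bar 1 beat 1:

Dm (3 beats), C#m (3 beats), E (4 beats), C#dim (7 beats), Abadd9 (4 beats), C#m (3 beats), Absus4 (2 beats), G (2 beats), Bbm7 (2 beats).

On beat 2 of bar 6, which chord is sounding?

G

Beat 2 of bar 6 is beat (6−1)×5 + 2 = 27 overall.
Running totals: Dm ends at 3, C#m ends at 6, E ends at 10, C#dim ends at 17, Abadd9 ends at 21, C#m ends at 24, Absus4 ends at 26, G ends at 28.
Beat 27 falls within G.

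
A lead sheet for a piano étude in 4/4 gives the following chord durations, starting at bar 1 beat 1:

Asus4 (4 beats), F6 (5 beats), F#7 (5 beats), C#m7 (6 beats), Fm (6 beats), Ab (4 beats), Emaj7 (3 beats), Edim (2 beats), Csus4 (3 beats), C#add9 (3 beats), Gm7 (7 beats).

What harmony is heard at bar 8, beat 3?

Beat 3 of bar 8 is beat (8−1)×4 + 3 = 31 overall.
Running totals: Asus4 ends at 4, F6 ends at 9, F#7 ends at 14, C#m7 ends at 20, Fm ends at 26, Ab ends at 30, Emaj7 ends at 33.
Beat 31 falls within Emaj7.

Emaj7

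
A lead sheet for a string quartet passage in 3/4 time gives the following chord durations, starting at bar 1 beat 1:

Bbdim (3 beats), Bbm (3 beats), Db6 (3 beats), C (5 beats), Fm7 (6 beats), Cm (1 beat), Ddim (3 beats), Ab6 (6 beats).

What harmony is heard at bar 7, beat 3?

Beat 3 of bar 7 is beat (7−1)×3 + 3 = 21 overall.
Running totals: Bbdim ends at 3, Bbm ends at 6, Db6 ends at 9, C ends at 14, Fm7 ends at 20, Cm ends at 21.
Beat 21 falls within Cm.

Cm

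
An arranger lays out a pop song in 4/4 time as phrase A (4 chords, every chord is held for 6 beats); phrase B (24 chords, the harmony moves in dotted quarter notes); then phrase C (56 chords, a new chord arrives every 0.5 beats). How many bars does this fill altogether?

A: 4 × 6 = 24 beats = 6 bars.
B: 24 × 1.5 = 36 beats = 9 bars.
C: 56 × 0.5 = 28 beats = 7 bars.
Total: 6 + 9 + 7 = 22 bars.

22 bars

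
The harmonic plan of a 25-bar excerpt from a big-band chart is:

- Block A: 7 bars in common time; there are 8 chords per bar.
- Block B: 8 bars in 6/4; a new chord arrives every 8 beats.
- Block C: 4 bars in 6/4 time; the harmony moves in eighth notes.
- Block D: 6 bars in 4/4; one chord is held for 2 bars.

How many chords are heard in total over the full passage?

A: 7 bars × 4 beats = 28 beats; 0.5 beats/chord → 56 chords.
B: 8 bars × 6 beats = 48 beats; 8 beats/chord → 6 chords.
C: 4 bars × 6 beats = 24 beats; 0.5 beats/chord → 48 chords.
D: 6 bars × 4 beats = 24 beats; 8 beats/chord → 3 chords.
Total: 56 + 6 + 48 + 3 = 113.

113 chords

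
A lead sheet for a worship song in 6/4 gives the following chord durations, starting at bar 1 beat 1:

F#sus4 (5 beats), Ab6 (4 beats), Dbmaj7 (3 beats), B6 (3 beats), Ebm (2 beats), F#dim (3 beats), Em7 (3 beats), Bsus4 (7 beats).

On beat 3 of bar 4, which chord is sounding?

Em7

Beat 3 of bar 4 is beat (4−1)×6 + 3 = 21 overall.
Running totals: F#sus4 ends at 5, Ab6 ends at 9, Dbmaj7 ends at 12, B6 ends at 15, Ebm ends at 17, F#dim ends at 20, Em7 ends at 23.
Beat 21 falls within Em7.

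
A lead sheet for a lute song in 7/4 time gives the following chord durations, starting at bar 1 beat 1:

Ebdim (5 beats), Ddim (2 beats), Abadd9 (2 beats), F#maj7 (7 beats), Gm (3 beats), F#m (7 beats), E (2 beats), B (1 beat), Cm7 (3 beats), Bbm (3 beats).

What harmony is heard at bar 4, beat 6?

Beat 6 of bar 4 is beat (4−1)×7 + 6 = 27 overall.
Running totals: Ebdim ends at 5, Ddim ends at 7, Abadd9 ends at 9, F#maj7 ends at 16, Gm ends at 19, F#m ends at 26, E ends at 28.
Beat 27 falls within E.

E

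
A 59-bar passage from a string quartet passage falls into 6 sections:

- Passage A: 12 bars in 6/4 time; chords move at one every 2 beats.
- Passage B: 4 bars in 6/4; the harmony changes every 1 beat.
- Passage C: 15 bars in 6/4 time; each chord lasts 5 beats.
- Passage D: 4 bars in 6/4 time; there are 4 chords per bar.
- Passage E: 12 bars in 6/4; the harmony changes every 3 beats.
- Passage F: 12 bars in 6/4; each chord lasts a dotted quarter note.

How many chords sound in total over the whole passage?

A: 12·6 = 72 beats, 72/2 = 36 chords.
B: 4·6 = 24 beats, 24/1 = 24 chords.
C: 15·6 = 90 beats, 90/5 = 18 chords.
D: 4·6 = 24 beats, 24/1.5 = 16 chords.
E: 12·6 = 72 beats, 72/3 = 24 chords.
F: 12·6 = 72 beats, 72/1.5 = 48 chords.
Total: 36 + 24 + 18 + 16 + 24 + 48 = 166.

166 chords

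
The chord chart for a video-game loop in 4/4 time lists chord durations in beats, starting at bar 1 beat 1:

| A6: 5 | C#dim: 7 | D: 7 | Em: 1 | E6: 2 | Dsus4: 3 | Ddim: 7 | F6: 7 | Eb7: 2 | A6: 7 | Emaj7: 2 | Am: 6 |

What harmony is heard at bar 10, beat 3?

F6

Beat 3 of bar 10 is beat (10−1)×4 + 3 = 39 overall.
Running totals: A6 ends at 5, C#dim ends at 12, D ends at 19, Em ends at 20, E6 ends at 22, Dsus4 ends at 25, Ddim ends at 32, F6 ends at 39.
Beat 39 falls within F6.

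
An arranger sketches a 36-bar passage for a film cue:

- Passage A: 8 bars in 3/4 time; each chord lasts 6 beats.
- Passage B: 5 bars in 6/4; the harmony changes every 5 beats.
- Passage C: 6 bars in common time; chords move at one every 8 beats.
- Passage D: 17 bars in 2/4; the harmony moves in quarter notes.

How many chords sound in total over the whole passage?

A: 8 bars × 3 beats = 24 beats; 6 beats/chord → 4 chords.
B: 5 bars × 6 beats = 30 beats; 5 beats/chord → 6 chords.
C: 6 bars × 4 beats = 24 beats; 8 beats/chord → 3 chords.
D: 17 bars × 2 beats = 34 beats; 1 beat/chord → 34 chords.
Total: 4 + 6 + 3 + 34 = 47.

47 chords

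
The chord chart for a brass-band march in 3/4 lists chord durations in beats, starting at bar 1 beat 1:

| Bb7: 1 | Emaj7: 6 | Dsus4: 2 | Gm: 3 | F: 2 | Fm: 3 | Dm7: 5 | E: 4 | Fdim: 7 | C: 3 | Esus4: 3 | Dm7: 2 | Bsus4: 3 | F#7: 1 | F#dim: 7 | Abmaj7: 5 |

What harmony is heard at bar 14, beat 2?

Beat 2 of bar 14 is beat (14−1)×3 + 2 = 41 overall.
Running totals: Bb7 ends at 1, Emaj7 ends at 7, Dsus4 ends at 9, Gm ends at 12, F ends at 14, Fm ends at 17, Dm7 ends at 22, E ends at 26, Fdim ends at 33, C ends at 36, Esus4 ends at 39, Dm7 ends at 41.
Beat 41 falls within Dm7.

Dm7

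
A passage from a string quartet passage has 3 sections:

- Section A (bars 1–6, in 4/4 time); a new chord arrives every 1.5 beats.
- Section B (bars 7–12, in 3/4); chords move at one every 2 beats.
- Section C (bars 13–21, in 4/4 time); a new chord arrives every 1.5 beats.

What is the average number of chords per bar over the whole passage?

7/3 chords per bar

A: 6 × 4 = 24 beats ÷ 1.5 = 16 chords.
B: 6 × 3 = 18 beats ÷ 2 = 9 chords.
C: 9 × 4 = 36 beats ÷ 1.5 = 24 chords.
Overall: 49 chords over 21 bars → 49/21 = 7/3 chords per bar.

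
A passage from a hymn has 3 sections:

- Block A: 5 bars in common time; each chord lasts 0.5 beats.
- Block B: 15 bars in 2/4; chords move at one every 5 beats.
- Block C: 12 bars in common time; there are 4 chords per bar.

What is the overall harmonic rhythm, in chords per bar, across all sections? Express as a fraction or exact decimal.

A: 5 × 4 = 20 beats ÷ 0.5 = 40 chords.
B: 15 × 2 = 30 beats ÷ 5 = 6 chords.
C: 12 × 4 = 48 beats ÷ 1 = 48 chords.
Overall: 94 chords over 32 bars → 94/32 = 47/16 chords per bar.

47/16 chords per bar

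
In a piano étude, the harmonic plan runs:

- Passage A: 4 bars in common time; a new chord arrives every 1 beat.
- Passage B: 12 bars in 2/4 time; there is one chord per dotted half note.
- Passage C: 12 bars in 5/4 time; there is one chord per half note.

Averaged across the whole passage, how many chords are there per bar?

A: 4 bars of 4 beats is 16 beats; at 1 beat each that's 16 chords.
B: 12 bars of 2 beats is 24 beats; at 3 beats each that's 8 chords.
C: 12 bars of 5 beats is 60 beats; at 2 beats each that's 30 chords.
Overall: 54 chords over 28 bars → 54/28 = 27/14 chords per bar.

27/14 chords per bar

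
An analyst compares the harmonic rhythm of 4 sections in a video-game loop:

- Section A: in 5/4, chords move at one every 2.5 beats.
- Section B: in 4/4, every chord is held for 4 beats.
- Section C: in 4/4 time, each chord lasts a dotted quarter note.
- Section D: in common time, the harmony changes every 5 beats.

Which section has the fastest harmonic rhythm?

A: 5/2.5 = 2 chords/bar.
B: 4/4 = 1 chord/bar.
C: 4/1.5 = 8/3 chords/bar.
D: 4/5 = 0.8 chords/bar.
Fastest is C at 8/3 chords/bar.

Section C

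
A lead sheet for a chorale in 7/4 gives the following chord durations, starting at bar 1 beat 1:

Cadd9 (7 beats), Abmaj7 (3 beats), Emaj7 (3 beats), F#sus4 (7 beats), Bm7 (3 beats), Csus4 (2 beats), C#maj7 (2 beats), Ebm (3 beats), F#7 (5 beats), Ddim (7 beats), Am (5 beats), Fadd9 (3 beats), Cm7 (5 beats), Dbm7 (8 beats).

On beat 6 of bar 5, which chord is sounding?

F#7

Beat 6 of bar 5 is beat (5−1)×7 + 6 = 34 overall.
Running totals: Cadd9 ends at 7, Abmaj7 ends at 10, Emaj7 ends at 13, F#sus4 ends at 20, Bm7 ends at 23, Csus4 ends at 25, C#maj7 ends at 27, Ebm ends at 30, F#7 ends at 35.
Beat 34 falls within F#7.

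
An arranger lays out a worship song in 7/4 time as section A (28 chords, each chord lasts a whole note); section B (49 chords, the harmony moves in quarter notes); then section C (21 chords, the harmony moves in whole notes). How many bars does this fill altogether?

A: 28 × 4 = 112 beats = 16 bars.
B: 49 × 1 = 49 beats = 7 bars.
C: 21 × 4 = 84 beats = 12 bars.
Total: 16 + 7 + 12 = 35 bars.

35 bars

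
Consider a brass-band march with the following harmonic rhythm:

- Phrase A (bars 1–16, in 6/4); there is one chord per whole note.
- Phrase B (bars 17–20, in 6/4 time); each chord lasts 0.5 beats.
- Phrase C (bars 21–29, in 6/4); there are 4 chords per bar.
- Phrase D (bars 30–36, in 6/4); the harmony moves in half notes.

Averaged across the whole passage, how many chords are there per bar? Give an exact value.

43/12 chords per bar

A: 16 bars of 6 beats is 96 beats; at 4 beats each that's 24 chords.
B: 4 bars of 6 beats is 24 beats; at 0.5 beats each that's 48 chords.
C: 9 bars of 6 beats is 54 beats; at 1.5 beats each that's 36 chords.
D: 7 bars of 6 beats is 42 beats; at 2 beats each that's 21 chords.
Overall: 129 chords over 36 bars → 129/36 = 43/12 chords per bar.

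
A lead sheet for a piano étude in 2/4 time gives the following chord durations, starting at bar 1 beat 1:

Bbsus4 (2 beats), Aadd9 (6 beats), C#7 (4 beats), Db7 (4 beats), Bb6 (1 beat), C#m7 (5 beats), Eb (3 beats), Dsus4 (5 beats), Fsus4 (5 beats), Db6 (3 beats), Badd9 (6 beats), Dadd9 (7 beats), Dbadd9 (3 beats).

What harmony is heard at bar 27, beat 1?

Beat 1 of bar 27 is beat (27−1)×2 + 1 = 53 overall.
Running totals: Bbsus4 ends at 2, Aadd9 ends at 8, C#7 ends at 12, Db7 ends at 16, Bb6 ends at 17, C#m7 ends at 22, Eb ends at 25, Dsus4 ends at 30, Fsus4 ends at 35, Db6 ends at 38, Badd9 ends at 44, Dadd9 ends at 51, Dbadd9 ends at 54.
Beat 53 falls within Dbadd9.

Dbadd9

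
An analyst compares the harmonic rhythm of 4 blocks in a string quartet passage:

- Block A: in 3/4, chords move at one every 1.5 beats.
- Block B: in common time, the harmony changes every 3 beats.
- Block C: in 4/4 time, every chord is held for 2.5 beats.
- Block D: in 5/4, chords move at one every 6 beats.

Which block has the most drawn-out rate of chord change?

Block D

A: each chord is 1.5 beats in 3/4, so 2 per bar.
B: each chord is 3 beats in 4/4, so 4/3 per bar.
C: each chord is 2.5 beats in 4/4, so 1.6 per bar.
D: each chord is 6 beats in 5/4, so 5/6 per bar.
Slowest is D at 5/6 chords/bar.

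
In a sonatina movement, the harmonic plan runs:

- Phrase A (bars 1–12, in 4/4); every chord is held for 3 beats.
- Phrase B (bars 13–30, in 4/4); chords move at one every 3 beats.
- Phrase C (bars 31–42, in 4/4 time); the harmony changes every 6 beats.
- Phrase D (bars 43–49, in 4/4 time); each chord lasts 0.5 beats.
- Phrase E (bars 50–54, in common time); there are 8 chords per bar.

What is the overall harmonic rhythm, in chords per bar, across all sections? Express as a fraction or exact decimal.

8/3 chords per bar

A: 12 × 4 = 48 beats ÷ 3 = 16 chords.
B: 18 × 4 = 72 beats ÷ 3 = 24 chords.
C: 12 × 4 = 48 beats ÷ 6 = 8 chords.
D: 7 × 4 = 28 beats ÷ 0.5 = 56 chords.
E: 5 × 4 = 20 beats ÷ 0.5 = 40 chords.
Overall: 144 chords over 54 bars → 144/54 = 8/3 chords per bar.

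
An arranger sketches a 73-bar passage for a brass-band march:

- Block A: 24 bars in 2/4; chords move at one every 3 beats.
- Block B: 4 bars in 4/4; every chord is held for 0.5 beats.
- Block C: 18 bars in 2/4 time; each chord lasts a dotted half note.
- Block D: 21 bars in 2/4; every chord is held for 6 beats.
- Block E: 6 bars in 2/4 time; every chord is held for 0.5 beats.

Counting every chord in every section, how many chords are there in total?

91 chords

A has 48 beats and chords last 3 each, so 16 chords.
B has 16 beats and chords last 0.5 each, so 32 chords.
C has 36 beats and chords last 3 each, so 12 chords.
D has 42 beats and chords last 6 each, so 7 chords.
E has 12 beats and chords last 0.5 each, so 24 chords.
Total: 16 + 32 + 12 + 7 + 24 = 91.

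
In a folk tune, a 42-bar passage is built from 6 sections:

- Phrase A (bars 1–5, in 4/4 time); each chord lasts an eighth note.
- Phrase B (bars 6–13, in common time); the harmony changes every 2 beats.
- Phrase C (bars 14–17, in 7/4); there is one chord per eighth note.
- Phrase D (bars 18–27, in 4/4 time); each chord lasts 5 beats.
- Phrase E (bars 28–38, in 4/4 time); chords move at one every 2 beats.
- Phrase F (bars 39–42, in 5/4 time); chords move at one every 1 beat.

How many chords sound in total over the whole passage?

162 chords

A: 5 bars × 4 beats = 20 beats; 0.5 beats/chord → 40 chords.
B: 8 bars × 4 beats = 32 beats; 2 beats/chord → 16 chords.
C: 4 bars × 7 beats = 28 beats; 0.5 beats/chord → 56 chords.
D: 10 bars × 4 beats = 40 beats; 5 beats/chord → 8 chords.
E: 11 bars × 4 beats = 44 beats; 2 beats/chord → 22 chords.
F: 4 bars × 5 beats = 20 beats; 1 beat/chord → 20 chords.
Total: 40 + 16 + 56 + 8 + 22 + 20 = 162.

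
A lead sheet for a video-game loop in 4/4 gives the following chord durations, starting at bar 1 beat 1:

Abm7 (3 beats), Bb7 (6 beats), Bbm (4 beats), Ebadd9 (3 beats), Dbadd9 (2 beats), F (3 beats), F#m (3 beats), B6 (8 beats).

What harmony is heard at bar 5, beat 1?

Dbadd9

Beat 1 of bar 5 is beat (5−1)×4 + 1 = 17 overall.
Running totals: Abm7 ends at 3, Bb7 ends at 9, Bbm ends at 13, Ebadd9 ends at 16, Dbadd9 ends at 18.
Beat 17 falls within Dbadd9.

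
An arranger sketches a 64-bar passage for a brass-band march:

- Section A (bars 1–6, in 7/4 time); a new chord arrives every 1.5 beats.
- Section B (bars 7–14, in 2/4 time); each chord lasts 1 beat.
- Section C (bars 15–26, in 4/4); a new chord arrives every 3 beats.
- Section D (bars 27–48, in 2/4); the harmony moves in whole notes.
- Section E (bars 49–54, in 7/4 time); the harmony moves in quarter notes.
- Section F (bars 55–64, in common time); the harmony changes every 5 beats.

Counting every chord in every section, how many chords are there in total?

A has 42 beats and chords last 1.5 each, so 28 chords.
B has 16 beats and chords last 1 each, so 16 chords.
C has 48 beats and chords last 3 each, so 16 chords.
D has 44 beats and chords last 4 each, so 11 chords.
E has 42 beats and chords last 1 each, so 42 chords.
F has 40 beats and chords last 5 each, so 8 chords.
Total: 28 + 16 + 16 + 11 + 42 + 8 = 121.

121 chords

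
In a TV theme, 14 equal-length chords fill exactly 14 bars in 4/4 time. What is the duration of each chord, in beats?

14 bars × 4 beats/bar = 56 beats total.
56 beats ÷ 14 chords = 4 beats per chord.
(That is a whole note.)

4 beats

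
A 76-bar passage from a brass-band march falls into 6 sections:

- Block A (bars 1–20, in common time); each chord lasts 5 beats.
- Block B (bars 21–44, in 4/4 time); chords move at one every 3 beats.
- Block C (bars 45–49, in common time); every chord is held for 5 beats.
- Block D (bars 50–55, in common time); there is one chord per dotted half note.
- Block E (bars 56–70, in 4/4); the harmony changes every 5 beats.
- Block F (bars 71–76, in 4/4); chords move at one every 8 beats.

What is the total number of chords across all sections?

75 chords

A: 20 bars × 4 beats = 80 beats; 5 beats/chord → 16 chords.
B: 24 bars × 4 beats = 96 beats; 3 beats/chord → 32 chords.
C: 5 bars × 4 beats = 20 beats; 5 beats/chord → 4 chords.
D: 6 bars × 4 beats = 24 beats; 3 beats/chord → 8 chords.
E: 15 bars × 4 beats = 60 beats; 5 beats/chord → 12 chords.
F: 6 bars × 4 beats = 24 beats; 8 beats/chord → 3 chords.
Total: 16 + 32 + 4 + 8 + 12 + 3 = 75.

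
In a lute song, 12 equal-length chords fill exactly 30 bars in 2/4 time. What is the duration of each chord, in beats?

5 beats

30 bars × 2 beats/bar = 60 beats total.
60 beats ÷ 12 chords = 5 beats per chord.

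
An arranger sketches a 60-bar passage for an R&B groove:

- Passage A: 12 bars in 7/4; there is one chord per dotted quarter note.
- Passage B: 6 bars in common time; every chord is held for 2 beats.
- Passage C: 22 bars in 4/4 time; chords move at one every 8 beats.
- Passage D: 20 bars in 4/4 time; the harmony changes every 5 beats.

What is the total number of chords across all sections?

A has 84 beats and chords last 1.5 each, so 56 chords.
B has 24 beats and chords last 2 each, so 12 chords.
C has 88 beats and chords last 8 each, so 11 chords.
D has 80 beats and chords last 5 each, so 16 chords.
Total: 56 + 12 + 11 + 16 = 95.

95 chords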